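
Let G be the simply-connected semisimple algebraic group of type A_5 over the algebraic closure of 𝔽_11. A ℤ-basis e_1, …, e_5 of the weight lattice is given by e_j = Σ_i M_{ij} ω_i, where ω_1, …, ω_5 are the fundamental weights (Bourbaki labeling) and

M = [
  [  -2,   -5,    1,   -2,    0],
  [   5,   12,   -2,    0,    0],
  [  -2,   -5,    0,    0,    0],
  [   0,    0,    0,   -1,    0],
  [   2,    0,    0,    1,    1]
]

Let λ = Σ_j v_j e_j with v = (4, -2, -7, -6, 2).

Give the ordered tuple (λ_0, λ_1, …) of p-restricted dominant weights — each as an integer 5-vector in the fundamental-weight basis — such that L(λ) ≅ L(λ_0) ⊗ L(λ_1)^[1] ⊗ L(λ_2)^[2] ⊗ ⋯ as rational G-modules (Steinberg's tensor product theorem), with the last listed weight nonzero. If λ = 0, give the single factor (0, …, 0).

In the fundamental-weight basis, λ has coordinates c = M·v (v = (4, -2, -7, -6, 2)):
  c_1 = (-2)·(4) + (-5)·(-2) + (1)·(-7) + (-2)·(-6) + (0)·(2) = 7
  c_2 = (5)·(4) + (12)·(-2) + (-2)·(-7) + (0)·(-6) + (0)·(2) = 10
  c_3 = (-2)·(4) + (-5)·(-2) + (0)·(-7) + (0)·(-6) + (0)·(2) = 2
  c_4 = (0)·(4) + (0)·(-2) + (0)·(-7) + (-1)·(-6) + (0)·(2) = 6
  c_5 = (2)·(4) + (0)·(-2) + (0)·(-7) + (1)·(-6) + (1)·(2) = 4
Writing each c_i in base p = 11:
  c_1 = 7 = 7·11^0
  c_2 = 10 = 10·11^0
  c_3 = 2 = 2·11^0
  c_4 = 6 = 6·11^0
  c_5 = 4 = 4·11^0
λ_0 = (7, 10, 2, 6, 4)

((7, 10, 2, 6, 4),)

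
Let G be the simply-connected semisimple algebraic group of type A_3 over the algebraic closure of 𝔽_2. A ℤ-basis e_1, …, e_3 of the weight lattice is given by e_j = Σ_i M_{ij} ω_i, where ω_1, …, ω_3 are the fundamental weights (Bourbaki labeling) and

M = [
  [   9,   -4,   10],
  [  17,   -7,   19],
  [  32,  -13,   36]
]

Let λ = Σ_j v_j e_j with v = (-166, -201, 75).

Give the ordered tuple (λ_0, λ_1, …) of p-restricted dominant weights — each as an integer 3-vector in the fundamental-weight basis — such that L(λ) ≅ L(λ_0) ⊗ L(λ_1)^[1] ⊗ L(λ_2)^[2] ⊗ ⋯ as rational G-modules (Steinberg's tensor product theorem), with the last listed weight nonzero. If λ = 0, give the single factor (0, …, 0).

((0, 0, 1), (0, 1, 0), (1, 0, 0), (1, 1, 0), (1, 0, 0), (1, 0, 0))

In the fundamental-weight basis, λ has coordinates c = M·v (v = (-166, -201, 75)):
  c_1 = (9)·(-166) + (-4)·(-201) + (10)·(75) = 60
  c_2 = (17)·(-166) + (-7)·(-201) + (19)·(75) = 10
  c_3 = (32)·(-166) + (-13)·(-201) + (36)·(75) = 1
p = 2; digits c_i = Σ_j d_{ij}·2^j, 0 ≤ d_{ij} < 2:
  c_1 = 60 = 0·2^0 + 0·2^1 + 1·2^2 + 1·2^3 + 1·2^4 + 1·2^5
  c_2 = 10 = 0·2^0 + 1·2^1 + 0·2^2 + 1·2^3
  c_3 = 1 = 1·2^0
Factor λ_0 = (0, 0, 1)
Factor λ_1 = (0, 1, 0)
Factor λ_2 = (1, 0, 0)
Factor λ_3 = (1, 1, 0)
Factor λ_4 = (1, 0, 0)
Factor λ_5 = (1, 0, 0)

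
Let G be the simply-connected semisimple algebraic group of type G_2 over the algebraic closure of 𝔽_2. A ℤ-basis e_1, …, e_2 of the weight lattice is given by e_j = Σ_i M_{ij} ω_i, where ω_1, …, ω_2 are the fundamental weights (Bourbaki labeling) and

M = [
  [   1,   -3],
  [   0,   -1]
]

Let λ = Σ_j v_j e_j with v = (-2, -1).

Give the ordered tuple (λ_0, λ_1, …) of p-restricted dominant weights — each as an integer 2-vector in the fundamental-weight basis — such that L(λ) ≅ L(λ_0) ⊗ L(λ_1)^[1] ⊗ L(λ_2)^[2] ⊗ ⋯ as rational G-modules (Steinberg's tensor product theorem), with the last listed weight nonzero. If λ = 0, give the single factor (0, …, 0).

((1, 1),)

Change of basis e → ω: c = M·v where v = (-2, -1):
  c_1 = (1)·(-2) + (-3)·(-1) = 1
  c_2 = (0)·(-2) + (-1)·(-1) = 1
Writing each c_i in base p = 2:
  c_1 = 1 = 1·2^0
  c_2 = 1 = 1·2^0
λ_0 = (1, 1)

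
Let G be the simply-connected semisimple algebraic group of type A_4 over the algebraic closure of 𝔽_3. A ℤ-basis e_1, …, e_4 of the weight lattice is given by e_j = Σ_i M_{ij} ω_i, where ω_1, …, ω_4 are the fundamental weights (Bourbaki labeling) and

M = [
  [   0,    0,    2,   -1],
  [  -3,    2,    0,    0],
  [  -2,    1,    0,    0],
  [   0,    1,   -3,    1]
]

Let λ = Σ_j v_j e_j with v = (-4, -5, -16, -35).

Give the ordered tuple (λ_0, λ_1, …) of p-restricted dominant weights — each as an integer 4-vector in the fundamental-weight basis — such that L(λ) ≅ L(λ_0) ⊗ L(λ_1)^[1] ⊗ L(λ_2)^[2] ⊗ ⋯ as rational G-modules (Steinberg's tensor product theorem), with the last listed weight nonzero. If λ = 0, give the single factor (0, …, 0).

((0, 2, 0, 2), (1, 0, 1, 2))

Change of basis e → ω: c = M·v where v = (-4, -5, -16, -35):
  c_1 = (0)·(-4) + (0)·(-5) + (2)·(-16) + (-1)·(-35) = 3
  c_2 = (-3)·(-4) + (2)·(-5) + (0)·(-16) + (0)·(-35) = 2
  c_3 = (-2)·(-4) + (1)·(-5) + (0)·(-16) + (0)·(-35) = 3
  c_4 = (0)·(-4) + (1)·(-5) + (-3)·(-16) + (1)·(-35) = 8
Writing each c_i in base p = 3:
  c_1 = 3 = 0·3^0 + 1·3^1
  c_2 = 2 = 2·3^0
  c_3 = 3 = 0·3^0 + 1·3^1
  c_4 = 8 = 2·3^0 + 2·3^1
Factor λ_0 = (0, 2, 0, 2)
Factor λ_1 = (1, 0, 1, 2)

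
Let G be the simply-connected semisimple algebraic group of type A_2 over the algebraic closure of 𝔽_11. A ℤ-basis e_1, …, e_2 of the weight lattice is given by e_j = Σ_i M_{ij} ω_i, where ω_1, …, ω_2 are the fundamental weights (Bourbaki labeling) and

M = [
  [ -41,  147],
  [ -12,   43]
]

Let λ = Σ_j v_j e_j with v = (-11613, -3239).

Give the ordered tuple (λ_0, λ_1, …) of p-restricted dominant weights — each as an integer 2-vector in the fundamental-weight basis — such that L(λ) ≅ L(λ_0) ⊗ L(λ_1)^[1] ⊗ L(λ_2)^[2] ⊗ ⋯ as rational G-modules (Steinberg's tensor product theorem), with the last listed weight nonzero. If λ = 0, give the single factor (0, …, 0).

Converting to the ω-basis (c_i = row i of M dotted with v = (-11613, -3239)):
  c_1 = (-41)·(-11613) + (147)·(-3239) = 0
  c_2 = (-12)·(-11613) + (43)·(-3239) = 79
Writing each c_i in base p = 11:
  c_1 = 0
  c_2 = 79 = 2·11^0 + 7·11^1
Factor λ_0 = (0, 2)
Factor λ_1 = (0, 7)

((0, 2), (0, 7))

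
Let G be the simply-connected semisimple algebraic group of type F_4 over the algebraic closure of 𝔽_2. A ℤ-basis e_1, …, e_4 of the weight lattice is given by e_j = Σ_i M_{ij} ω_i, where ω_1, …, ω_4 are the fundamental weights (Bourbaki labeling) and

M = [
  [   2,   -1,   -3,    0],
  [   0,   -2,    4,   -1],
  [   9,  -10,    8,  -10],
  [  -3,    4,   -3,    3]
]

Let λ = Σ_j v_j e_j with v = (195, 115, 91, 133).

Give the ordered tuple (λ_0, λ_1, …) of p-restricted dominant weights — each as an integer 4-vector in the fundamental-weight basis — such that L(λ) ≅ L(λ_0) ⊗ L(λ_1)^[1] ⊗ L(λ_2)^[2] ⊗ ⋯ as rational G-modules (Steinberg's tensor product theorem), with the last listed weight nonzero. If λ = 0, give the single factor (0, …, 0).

Change of basis e → ω: c = M·v where v = (195, 115, 91, 133):
  c_1 = (2)·(195) + (-1)·(115) + (-3)·(91) + (0)·(133) = 2
  c_2 = (0)·(195) + (-2)·(115) + (4)·(91) + (-1)·(133) = 1
  c_3 = (9)·(195) + (-10)·(115) + (8)·(91) + (-10)·(133) = 3
  c_4 = (-3)·(195) + (4)·(115) + (-3)·(91) + (3)·(133) = 1
Writing each c_i in base p = 2:
  c_1 = 2 = 0·2^0 + 1·2^1
  c_2 = 1 = 1·2^0
  c_3 = 3 = 1·2^0 + 1·2^1
  c_4 = 1 = 1·2^0
Factor λ_0 = (0, 1, 1, 1)
Factor λ_1 = (1, 0, 1, 0)

((0, 1, 1, 1), (1, 0, 1, 0))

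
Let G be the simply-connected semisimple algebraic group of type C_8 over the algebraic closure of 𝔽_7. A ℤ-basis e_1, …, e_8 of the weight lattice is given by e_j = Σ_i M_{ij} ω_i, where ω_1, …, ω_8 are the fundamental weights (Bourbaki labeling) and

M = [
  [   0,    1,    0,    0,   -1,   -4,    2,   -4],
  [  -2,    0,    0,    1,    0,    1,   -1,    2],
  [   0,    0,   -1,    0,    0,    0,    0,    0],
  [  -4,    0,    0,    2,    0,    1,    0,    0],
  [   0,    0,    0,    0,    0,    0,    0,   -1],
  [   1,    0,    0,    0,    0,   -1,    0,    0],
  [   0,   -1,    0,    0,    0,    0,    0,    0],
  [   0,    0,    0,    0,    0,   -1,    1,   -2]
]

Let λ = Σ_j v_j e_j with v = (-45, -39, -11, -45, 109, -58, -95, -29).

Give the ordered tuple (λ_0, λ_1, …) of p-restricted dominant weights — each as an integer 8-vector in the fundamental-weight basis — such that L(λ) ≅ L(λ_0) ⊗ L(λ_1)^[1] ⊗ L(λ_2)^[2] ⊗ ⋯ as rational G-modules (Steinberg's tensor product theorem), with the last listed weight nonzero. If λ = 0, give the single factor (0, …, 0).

((3, 3, 4, 4, 1, 6, 4, 0), (1, 3, 1, 4, 4, 1, 5, 3))

In the fundamental-weight basis, λ has coordinates c = M·v (v = (-45, -39, -11, -45, 109, -58, -95, -29)):
  c_1 = 0*-45 + 1*-39 + 0*-11 + 0*-45 + -1*109 + -4*-58 + 2*-95 + -4*-29 = 10
  c_2 = -2*-45 + 0*-39 + 0*-11 + 1*-45 + 0*109 + 1*-58 + -1*-95 + 2*-29 = 24
  c_3 = 0*-45 + 0*-39 + -1*-11 + 0*-45 + 0*109 + 0*-58 + 0*-95 + 0*-29 = 11
  c_4 = -4*-45 + 0*-39 + 0*-11 + 2*-45 + 0*109 + 1*-58 + 0*-95 + 0*-29 = 32
  c_5 = 0*-45 + 0*-39 + 0*-11 + 0*-45 + 0*109 + 0*-58 + 0*-95 + -1*-29 = 29
  c_6 = 1*-45 + 0*-39 + 0*-11 + 0*-45 + 0*109 + -1*-58 + 0*-95 + 0*-29 = 13
  c_7 = 0*-45 + -1*-39 + 0*-11 + 0*-45 + 0*109 + 0*-58 + 0*-95 + 0*-29 = 39
  c_8 = 0*-45 + 0*-39 + 0*-11 + 0*-45 + 0*109 + -1*-58 + 1*-95 + -2*-29 = 21
Expand coordinatewise in base 7:
  c_1 = 10 = 3·7^0 + 1·7^1
  c_2 = 24 = 3·7^0 + 3·7^1
  c_3 = 11 = 4·7^0 + 1·7^1
  c_4 = 32 = 4·7^0 + 4·7^1
  c_5 = 29 = 1·7^0 + 4·7^1
  c_6 = 13 = 6·7^0 + 1·7^1
  c_7 = 39 = 4·7^0 + 5·7^1
  c_8 = 21 = 0·7^0 + 3·7^1
Factor λ_0 = (3, 3, 4, 4, 1, 6, 4, 0)
Factor λ_1 = (1, 3, 1, 4, 4, 1, 5, 3)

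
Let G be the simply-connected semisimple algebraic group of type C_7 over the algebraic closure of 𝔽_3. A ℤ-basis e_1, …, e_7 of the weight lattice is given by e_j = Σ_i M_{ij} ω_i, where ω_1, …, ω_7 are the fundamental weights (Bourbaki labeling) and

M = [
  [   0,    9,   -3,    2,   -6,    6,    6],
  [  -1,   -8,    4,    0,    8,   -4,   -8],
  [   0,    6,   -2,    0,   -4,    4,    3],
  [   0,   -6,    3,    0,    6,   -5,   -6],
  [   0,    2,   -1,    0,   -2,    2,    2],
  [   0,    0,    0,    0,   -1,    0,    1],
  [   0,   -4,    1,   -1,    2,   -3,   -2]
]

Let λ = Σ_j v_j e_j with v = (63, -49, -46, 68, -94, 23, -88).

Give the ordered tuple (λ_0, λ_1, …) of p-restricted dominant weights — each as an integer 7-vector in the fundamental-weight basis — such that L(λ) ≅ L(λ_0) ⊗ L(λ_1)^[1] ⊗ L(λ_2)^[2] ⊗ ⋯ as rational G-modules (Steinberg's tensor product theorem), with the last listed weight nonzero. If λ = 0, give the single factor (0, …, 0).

Converting to the ω-basis (c_i = row i of M dotted with v = (63, -49, -46, 68, -94, 23, -88)):
  c_1 = (0)·(63) + (9)·(-49) + (-3)·(-46) + (2)·(68) + (-6)·(-94) + (6)·(23) + (6)·(-88) = 7
  c_2 = (-1)·(63) + (-8)·(-49) + (4)·(-46) + (0)·(68) + (8)·(-94) + (-4)·(23) + (-8)·(-88) = 5
  c_3 = (0)·(63) + (6)·(-49) + (-2)·(-46) + (0)·(68) + (-4)·(-94) + (4)·(23) + (3)·(-88) = 2
  c_4 = (0)·(63) + (-6)·(-49) + (3)·(-46) + (0)·(68) + (6)·(-94) + (-5)·(23) + (-6)·(-88) = 5
  c_5 = (0)·(63) + (2)·(-49) + (-1)·(-46) + (0)·(68) + (-2)·(-94) + (2)·(23) + (2)·(-88) = 6
  c_6 = (0)·(63) + (0)·(-49) + (0)·(-46) + (0)·(68) + (-1)·(-94) + (0)·(23) + (1)·(-88) = 6
  c_7 = (0)·(63) + (-4)·(-49) + (1)·(-46) + (-1)·(68) + (2)·(-94) + (-3)·(23) + (-2)·(-88) = 1
Writing each c_i in base p = 3:
  c_1 = 7 = 1·3^0 + 2·3^1
  c_2 = 5 = 2·3^0 + 1·3^1
  c_3 = 2 = 2·3^0
  c_4 = 5 = 2·3^0 + 1·3^1
  c_5 = 6 = 0·3^0 + 2·3^1
  c_6 = 6 = 0·3^0 + 2·3^1
  c_7 = 1 = 1·3^0
λ_0 = (1, 2, 2, 2, 0, 0, 1)
λ_1 = (2, 1, 0, 1, 2, 2, 0)

((1, 2, 2, 2, 0, 0, 1), (2, 1, 0, 1, 2, 2, 0))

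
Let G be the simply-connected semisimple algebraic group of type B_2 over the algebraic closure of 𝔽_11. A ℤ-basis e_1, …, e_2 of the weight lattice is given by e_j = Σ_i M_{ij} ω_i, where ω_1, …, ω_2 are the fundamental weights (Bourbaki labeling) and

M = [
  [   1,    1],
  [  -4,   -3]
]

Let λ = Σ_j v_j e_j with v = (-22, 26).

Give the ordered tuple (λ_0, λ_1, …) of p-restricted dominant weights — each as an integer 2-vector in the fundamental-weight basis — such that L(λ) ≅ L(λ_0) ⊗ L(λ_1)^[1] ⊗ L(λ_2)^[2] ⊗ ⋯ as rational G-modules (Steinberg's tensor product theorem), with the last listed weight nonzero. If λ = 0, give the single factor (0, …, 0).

((4, 10),)

In the fundamental-weight basis, λ has coordinates c = M·v (v = (-22, 26)):
  c_1 = 1*-22 + 1*26 = 4
  c_2 = -4*-22 + -3*26 = 10
p = 11; digits c_i = Σ_j d_{ij}·11^j, 0 ≤ d_{ij} < 11:
  c_1 = 4 = 4·11^0
  c_2 = 10 = 10·11^0
λ_0 = (4, 10)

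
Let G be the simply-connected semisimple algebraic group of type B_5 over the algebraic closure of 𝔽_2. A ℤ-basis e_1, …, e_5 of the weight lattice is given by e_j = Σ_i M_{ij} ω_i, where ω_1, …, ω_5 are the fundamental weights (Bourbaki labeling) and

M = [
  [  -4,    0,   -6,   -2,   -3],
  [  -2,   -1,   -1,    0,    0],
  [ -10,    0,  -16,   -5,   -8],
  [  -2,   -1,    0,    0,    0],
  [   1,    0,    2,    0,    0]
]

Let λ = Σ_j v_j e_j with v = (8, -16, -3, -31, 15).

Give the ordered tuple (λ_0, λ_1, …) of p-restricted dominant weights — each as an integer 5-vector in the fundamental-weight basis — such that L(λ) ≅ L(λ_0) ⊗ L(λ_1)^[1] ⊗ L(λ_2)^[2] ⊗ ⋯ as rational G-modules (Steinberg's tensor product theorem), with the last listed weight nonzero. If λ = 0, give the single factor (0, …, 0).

((1, 1, 1, 0, 0), (1, 1, 1, 0, 1))

Change of basis e → ω: c = M·v where v = (8, -16, -3, -31, 15):
  c_1 = -4*8 + 0*-16 + -6*-3 + -2*-31 + -3*15 = 3
  c_2 = -2*8 + -1*-16 + -1*-3 + 0*-31 + 0*15 = 3
  c_3 = -10*8 + 0*-16 + -16*-3 + -5*-31 + -8*15 = 3
  c_4 = -2*8 + -1*-16 + 0*-3 + 0*-31 + 0*15 = 0
  c_5 = 1*8 + 0*-16 + 2*-3 + 0*-31 + 0*15 = 2
Writing each c_i in base p = 2:
  c_1 = 3 = 1·2^0 + 1·2^1
  c_2 = 3 = 1·2^0 + 1·2^1
  c_3 = 3 = 1·2^0 + 1·2^1
  c_4 = 0
  c_5 = 2 = 0·2^0 + 1·2^1
p-restricted factor λ_0 = (1, 1, 1, 0, 0)
p-restricted factor λ_1 = (1, 1, 1, 0, 1)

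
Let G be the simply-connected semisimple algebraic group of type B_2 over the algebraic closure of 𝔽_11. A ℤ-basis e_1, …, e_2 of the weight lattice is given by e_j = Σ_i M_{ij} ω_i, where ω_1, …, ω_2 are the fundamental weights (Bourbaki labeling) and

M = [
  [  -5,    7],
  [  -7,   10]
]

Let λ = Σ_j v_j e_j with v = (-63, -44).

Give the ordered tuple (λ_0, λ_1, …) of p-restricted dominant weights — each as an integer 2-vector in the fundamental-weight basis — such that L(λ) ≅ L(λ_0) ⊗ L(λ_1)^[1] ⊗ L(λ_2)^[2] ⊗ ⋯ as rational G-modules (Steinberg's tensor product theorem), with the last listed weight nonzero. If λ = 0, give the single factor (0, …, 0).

((7, 1),)

ω-coordinates c = M·v, v = (-63, -44):
  c_1 = (-5)·(-63) + (7)·(-44) = 7
  c_2 = (-7)·(-63) + (10)·(-44) = 1
Expand coordinatewise in base 11:
  c_1 = 7 = 7·11^0
  c_2 = 1 = 1·11^0
Factor λ_0 = (7, 1)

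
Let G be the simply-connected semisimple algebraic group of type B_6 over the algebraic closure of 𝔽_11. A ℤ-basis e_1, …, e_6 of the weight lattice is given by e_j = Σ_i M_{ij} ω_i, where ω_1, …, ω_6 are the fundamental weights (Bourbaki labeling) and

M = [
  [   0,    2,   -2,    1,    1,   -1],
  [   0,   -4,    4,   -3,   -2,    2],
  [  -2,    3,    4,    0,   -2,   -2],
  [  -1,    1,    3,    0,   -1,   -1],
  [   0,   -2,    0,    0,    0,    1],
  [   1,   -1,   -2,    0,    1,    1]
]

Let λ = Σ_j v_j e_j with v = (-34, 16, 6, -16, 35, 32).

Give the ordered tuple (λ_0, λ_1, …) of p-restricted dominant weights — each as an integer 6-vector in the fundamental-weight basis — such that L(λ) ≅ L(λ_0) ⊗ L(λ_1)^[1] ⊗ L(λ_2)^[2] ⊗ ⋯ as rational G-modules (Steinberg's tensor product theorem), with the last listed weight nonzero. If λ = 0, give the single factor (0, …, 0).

((7, 2, 6, 1, 0, 5),)

In the fundamental-weight basis, λ has coordinates c = M·v (v = (-34, 16, 6, -16, 35, 32)):
  c_1 = (0)·(-34) + (2)·(16) + (-2)·(6) + (1)·(-16) + (1)·(35) + (-1)·(32) = 7
  c_2 = (0)·(-34) + (-4)·(16) + (4)·(6) + (-3)·(-16) + (-2)·(35) + (2)·(32) = 2
  c_3 = (-2)·(-34) + (3)·(16) + (4)·(6) + (0)·(-16) + (-2)·(35) + (-2)·(32) = 6
  c_4 = (-1)·(-34) + (1)·(16) + (3)·(6) + (0)·(-16) + (-1)·(35) + (-1)·(32) = 1
  c_5 = (0)·(-34) + (-2)·(16) + (0)·(6) + (0)·(-16) + (0)·(35) + (1)·(32) = 0
  c_6 = (1)·(-34) + (-1)·(16) + (-2)·(6) + (0)·(-16) + (1)·(35) + (1)·(32) = 5
Base-11 expansion of each c_i:
  c_1 = 7 = 7·11^0
  c_2 = 2 = 2·11^0
  c_3 = 6 = 6·11^0
  c_4 = 1 = 1·11^0
  c_5 = 0
  c_6 = 5 = 5·11^0
λ_0 = (7, 2, 6, 1, 0, 5)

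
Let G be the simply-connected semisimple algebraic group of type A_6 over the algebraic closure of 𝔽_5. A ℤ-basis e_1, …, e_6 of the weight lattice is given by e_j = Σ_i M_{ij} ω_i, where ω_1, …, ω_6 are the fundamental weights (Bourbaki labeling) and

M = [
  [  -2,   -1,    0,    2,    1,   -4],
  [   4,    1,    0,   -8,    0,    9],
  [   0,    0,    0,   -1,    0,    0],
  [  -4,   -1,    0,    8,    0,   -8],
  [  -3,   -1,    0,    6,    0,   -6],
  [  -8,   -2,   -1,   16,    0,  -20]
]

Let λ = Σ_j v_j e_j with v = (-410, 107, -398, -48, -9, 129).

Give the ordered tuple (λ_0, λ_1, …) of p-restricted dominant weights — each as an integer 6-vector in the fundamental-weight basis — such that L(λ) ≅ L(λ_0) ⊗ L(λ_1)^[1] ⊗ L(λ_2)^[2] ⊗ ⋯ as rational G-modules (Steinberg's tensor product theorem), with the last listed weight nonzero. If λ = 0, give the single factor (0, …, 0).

In the fundamental-weight basis, λ has coordinates c = M·v (v = (-410, 107, -398, -48, -9, 129)):
  c_1 = (-2)·(-410) + (-1)·(107) + (0)·(-398) + (2)·(-48) + (1)·(-9) + (-4)·(129) = 92
  c_2 = (4)·(-410) + (1)·(107) + (0)·(-398) + (-8)·(-48) + (0)·(-9) + (9)·(129) = 12
  c_3 = (0)·(-410) + (0)·(107) + (0)·(-398) + (-1)·(-48) + (0)·(-9) + (0)·(129) = 48
  c_4 = (-4)·(-410) + (-1)·(107) + (0)·(-398) + (8)·(-48) + (0)·(-9) + (-8)·(129) = 117
  c_5 = (-3)·(-410) + (-1)·(107) + (0)·(-398) + (6)·(-48) + (0)·(-9) + (-6)·(129) = 61
  c_6 = (-8)·(-410) + (-2)·(107) + (-1)·(-398) + (16)·(-48) + (0)·(-9) + (-20)·(129) = 116
Writing each c_i in base p = 5:
  c_1 = 92 = 2·5^0 + 3·5^1 + 3·5^2
  c_2 = 12 = 2·5^0 + 2·5^1
  c_3 = 48 = 3·5^0 + 4·5^1 + 1·5^2
  c_4 = 117 = 2·5^0 + 3·5^1 + 4·5^2
  c_5 = 61 = 1·5^0 + 2·5^1 + 2·5^2
  c_6 = 116 = 1·5^0 + 3·5^1 + 4·5^2
p-restricted factor λ_0 = (2, 2, 3, 2, 1, 1)
p-restricted factor λ_1 = (3, 2, 4, 3, 2, 3)
p-restricted factor λ_2 = (3, 0, 1, 4, 2, 4)

((2, 2, 3, 2, 1, 1), (3, 2, 4, 3, 2, 3), (3, 0, 1, 4, 2, 4))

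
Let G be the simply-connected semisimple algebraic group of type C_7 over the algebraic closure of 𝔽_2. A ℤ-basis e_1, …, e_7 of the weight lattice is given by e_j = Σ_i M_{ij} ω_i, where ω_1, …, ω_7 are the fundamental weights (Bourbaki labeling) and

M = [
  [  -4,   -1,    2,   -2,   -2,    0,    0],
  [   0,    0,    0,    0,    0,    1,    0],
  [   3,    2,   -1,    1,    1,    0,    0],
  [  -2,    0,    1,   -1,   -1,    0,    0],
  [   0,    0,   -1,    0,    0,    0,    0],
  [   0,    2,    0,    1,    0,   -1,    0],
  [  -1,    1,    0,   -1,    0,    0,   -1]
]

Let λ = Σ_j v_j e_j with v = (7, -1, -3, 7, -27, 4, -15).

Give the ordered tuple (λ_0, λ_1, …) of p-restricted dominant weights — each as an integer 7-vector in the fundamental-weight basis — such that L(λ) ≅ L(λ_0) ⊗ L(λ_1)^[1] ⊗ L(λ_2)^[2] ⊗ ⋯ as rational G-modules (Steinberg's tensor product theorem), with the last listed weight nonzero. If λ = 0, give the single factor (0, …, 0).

Change of basis e → ω: c = M·v where v = (7, -1, -3, 7, -27, 4, -15):
  c_1 = -4*7 + -1*-1 + 2*-3 + -2*7 + -2*-27 + 0*4 + 0*-15 = 7
  c_2 = 0*7 + 0*-1 + 0*-3 + 0*7 + 0*-27 + 1*4 + 0*-15 = 4
  c_3 = 3*7 + 2*-1 + -1*-3 + 1*7 + 1*-27 + 0*4 + 0*-15 = 2
  c_4 = -2*7 + 0*-1 + 1*-3 + -1*7 + -1*-27 + 0*4 + 0*-15 = 3
  c_5 = 0*7 + 0*-1 + -1*-3 + 0*7 + 0*-27 + 0*4 + 0*-15 = 3
  c_6 = 0*7 + 2*-1 + 0*-3 + 1*7 + 0*-27 + -1*4 + 0*-15 = 1
  c_7 = -1*7 + 1*-1 + 0*-3 + -1*7 + 0*-27 + 0*4 + -1*-15 = 0
Base-2 expansion of each c_i:
  c_1 = 7 = 1·2^0 + 1·2^1 + 1·2^2
  c_2 = 4 = 0·2^0 + 0·2^1 + 1·2^2
  c_3 = 2 = 0·2^0 + 1·2^1
  c_4 = 3 = 1·2^0 + 1·2^1
  c_5 = 3 = 1·2^0 + 1·2^1
  c_6 = 1 = 1·2^0
  c_7 = 0
p-restricted factor λ_0 = (1, 0, 0, 1, 1, 1, 0)
p-restricted factor λ_1 = (1, 0, 1, 1, 1, 0, 0)
p-restricted factor λ_2 = (1, 1, 0, 0, 0, 0, 0)

((1, 0, 0, 1, 1, 1, 0), (1, 0, 1, 1, 1, 0, 0), (1, 1, 0, 0, 0, 0, 0))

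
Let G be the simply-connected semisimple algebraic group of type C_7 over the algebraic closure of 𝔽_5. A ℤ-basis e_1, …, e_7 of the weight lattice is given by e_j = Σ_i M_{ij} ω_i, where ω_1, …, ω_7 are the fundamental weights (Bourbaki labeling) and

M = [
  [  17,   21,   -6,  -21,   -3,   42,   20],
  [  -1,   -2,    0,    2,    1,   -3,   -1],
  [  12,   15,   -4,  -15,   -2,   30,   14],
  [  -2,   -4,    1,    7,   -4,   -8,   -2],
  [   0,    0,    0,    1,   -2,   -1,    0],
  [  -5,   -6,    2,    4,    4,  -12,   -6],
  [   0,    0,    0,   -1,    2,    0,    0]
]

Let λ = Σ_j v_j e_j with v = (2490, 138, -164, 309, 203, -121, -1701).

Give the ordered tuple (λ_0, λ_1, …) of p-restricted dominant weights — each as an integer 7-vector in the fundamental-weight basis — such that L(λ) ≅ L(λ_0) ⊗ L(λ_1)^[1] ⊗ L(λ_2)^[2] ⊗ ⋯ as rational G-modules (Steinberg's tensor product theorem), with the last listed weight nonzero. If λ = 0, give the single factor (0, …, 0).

ω-coordinates c = M·v, v = (2490, 138, -164, 309, 203, -121, -1701):
  c_1 = (17)·(2490) + (21)·(138) + (-6)·(-164) + (-21)·(309) + (-3)·(203) + (42)·(-121) + (20)·(-1701) = 12
  c_2 = (-1)·(2490) + (-2)·(138) + (0)·(-164) + (2)·(309) + (1)·(203) + (-3)·(-121) + (-1)·(-1701) = 119
  c_3 = (12)·(2490) + (15)·(138) + (-4)·(-164) + (-15)·(309) + (-2)·(203) + (30)·(-121) + (14)·(-1701) = 121
  c_4 = (-2)·(2490) + (-4)·(138) + (1)·(-164) + (7)·(309) + (-4)·(203) + (-8)·(-121) + (-2)·(-1701) = 25
  c_5 = (0)·(2490) + (0)·(138) + (0)·(-164) + (1)·(309) + (-2)·(203) + (-1)·(-121) + (0)·(-1701) = 24
  c_6 = (-5)·(2490) + (-6)·(138) + (2)·(-164) + (4)·(309) + (4)·(203) + (-12)·(-121) + (-6)·(-1701) = 100
  c_7 = (0)·(2490) + (0)·(138) + (0)·(-164) + (-1)·(309) + (2)·(203) + (0)·(-121) + (0)·(-1701) = 97
Writing each c_i in base p = 5:
  c_1 = 12 = 2·5^0 + 2·5^1
  c_2 = 119 = 4·5^0 + 3·5^1 + 4·5^2
  c_3 = 121 = 1·5^0 + 4·5^1 + 4·5^2
  c_4 = 25 = 0·5^0 + 0·5^1 + 1·5^2
  c_5 = 24 = 4·5^0 + 4·5^1
  c_6 = 100 = 0·5^0 + 0·5^1 + 4·5^2
  c_7 = 97 = 2·5^0 + 4·5^1 + 3·5^2
p-restricted factor λ_0 = (2, 4, 1, 0, 4, 0, 2)
p-restricted factor λ_1 = (2, 3, 4, 0, 4, 0, 4)
p-restricted factor λ_2 = (0, 4, 4, 1, 0, 4, 3)

((2, 4, 1, 0, 4, 0, 2), (2, 3, 4, 0, 4, 0, 4), (0, 4, 4, 1, 0, 4, 3))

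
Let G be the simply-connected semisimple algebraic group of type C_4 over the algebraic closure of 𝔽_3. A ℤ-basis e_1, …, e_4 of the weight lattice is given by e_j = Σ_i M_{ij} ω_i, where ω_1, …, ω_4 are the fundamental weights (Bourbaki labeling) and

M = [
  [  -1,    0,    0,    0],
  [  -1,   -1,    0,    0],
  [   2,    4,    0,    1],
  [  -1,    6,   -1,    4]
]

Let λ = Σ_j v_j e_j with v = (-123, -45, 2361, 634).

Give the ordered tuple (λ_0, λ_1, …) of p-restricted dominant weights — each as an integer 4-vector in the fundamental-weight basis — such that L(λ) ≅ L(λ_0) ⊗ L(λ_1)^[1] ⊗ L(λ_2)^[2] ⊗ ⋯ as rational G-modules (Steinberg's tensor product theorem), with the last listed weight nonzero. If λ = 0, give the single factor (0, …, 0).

((0, 0, 1, 1), (2, 2, 0, 0), (1, 0, 2, 0), (1, 0, 1, 1), (1, 2, 2, 0))

Converting to the ω-basis (c_i = row i of M dotted with v = (-123, -45, 2361, 634)):
  c_1 = (-1)·(-123) + (0)·(-45) + 0·2361 + 0·634 = 123
  c_2 = (-1)·(-123) + (-1)·(-45) + 0·2361 + 0·634 = 168
  c_3 = (2)·(-123) + (4)·(-45) + 0·2361 + 1·634 = 208
  c_4 = (-1)·(-123) + (6)·(-45) + (-1)·(2361) + 4·634 = 28
Base-3 expansion of each c_i:
  c_1 = 123 = 0·3^0 + 2·3^1 + 1·3^2 + 1·3^3 + 1·3^4
  c_2 = 168 = 0·3^0 + 2·3^1 + 0·3^2 + 0·3^3 + 2·3^4
  c_3 = 208 = 1·3^0 + 0·3^1 + 2·3^2 + 1·3^3 + 2·3^4
  c_4 = 28 = 1·3^0 + 0·3^1 + 0·3^2 + 1·3^3
Factor λ_0 = (0, 0, 1, 1)
Factor λ_1 = (2, 2, 0, 0)
Factor λ_2 = (1, 0, 2, 0)
Factor λ_3 = (1, 0, 1, 1)
Factor λ_4 = (1, 2, 2, 0)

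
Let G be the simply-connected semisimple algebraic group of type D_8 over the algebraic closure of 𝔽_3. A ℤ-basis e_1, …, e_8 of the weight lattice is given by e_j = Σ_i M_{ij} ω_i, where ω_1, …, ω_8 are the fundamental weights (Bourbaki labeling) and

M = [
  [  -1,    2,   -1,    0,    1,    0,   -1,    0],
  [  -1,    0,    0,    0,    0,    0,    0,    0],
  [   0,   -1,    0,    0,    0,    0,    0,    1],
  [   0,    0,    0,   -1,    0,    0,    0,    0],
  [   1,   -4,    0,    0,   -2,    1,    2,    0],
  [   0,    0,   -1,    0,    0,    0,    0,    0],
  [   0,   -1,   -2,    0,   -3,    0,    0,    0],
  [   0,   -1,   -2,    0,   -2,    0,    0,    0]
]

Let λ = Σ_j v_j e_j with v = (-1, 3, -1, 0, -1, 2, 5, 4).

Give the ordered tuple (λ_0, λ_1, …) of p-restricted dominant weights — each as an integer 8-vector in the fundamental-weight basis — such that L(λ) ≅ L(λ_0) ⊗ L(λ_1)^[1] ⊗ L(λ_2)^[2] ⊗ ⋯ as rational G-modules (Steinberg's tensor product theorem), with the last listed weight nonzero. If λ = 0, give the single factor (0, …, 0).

((2, 1, 1, 0, 1, 1, 2, 1),)

Change of basis e → ω: c = M·v where v = (-1, 3, -1, 0, -1, 2, 5, 4):
  c_1 = (-1)·(-1) + 2·3 + (-1)·(-1) + 0·0 + (1)·(-1) + 0·2 + (-1)·(5) + 0·4 = 2
  c_2 = (-1)·(-1) + 0·3 + (0)·(-1) + 0·0 + (0)·(-1) + 0·2 + 0·5 + 0·4 = 1
  c_3 = (0)·(-1) + (-1)·(3) + (0)·(-1) + 0·0 + (0)·(-1) + 0·2 + 0·5 + 1·4 = 1
  c_4 = (0)·(-1) + 0·3 + (0)·(-1) + (-1)·(0) + (0)·(-1) + 0·2 + 0·5 + 0·4 = 0
  c_5 = (1)·(-1) + (-4)·(3) + (0)·(-1) + 0·0 + (-2)·(-1) + 1·2 + 2·5 + 0·4 = 1
  c_6 = (0)·(-1) + 0·3 + (-1)·(-1) + 0·0 + (0)·(-1) + 0·2 + 0·5 + 0·4 = 1
  c_7 = (0)·(-1) + (-1)·(3) + (-2)·(-1) + 0·0 + (-3)·(-1) + 0·2 + 0·5 + 0·4 = 2
  c_8 = (0)·(-1) + (-1)·(3) + (-2)·(-1) + 0·0 + (-2)·(-1) + 0·2 + 0·5 + 0·4 = 1
Base-3 expansion of each c_i:
  c_1 = 2 = 2·3^0
  c_2 = 1 = 1·3^0
  c_3 = 1 = 1·3^0
  c_4 = 0
  c_5 = 1 = 1·3^0
  c_6 = 1 = 1·3^0
  c_7 = 2 = 2·3^0
  c_8 = 1 = 1·3^0
Factor λ_0 = (2, 1, 1, 0, 1, 1, 2, 1)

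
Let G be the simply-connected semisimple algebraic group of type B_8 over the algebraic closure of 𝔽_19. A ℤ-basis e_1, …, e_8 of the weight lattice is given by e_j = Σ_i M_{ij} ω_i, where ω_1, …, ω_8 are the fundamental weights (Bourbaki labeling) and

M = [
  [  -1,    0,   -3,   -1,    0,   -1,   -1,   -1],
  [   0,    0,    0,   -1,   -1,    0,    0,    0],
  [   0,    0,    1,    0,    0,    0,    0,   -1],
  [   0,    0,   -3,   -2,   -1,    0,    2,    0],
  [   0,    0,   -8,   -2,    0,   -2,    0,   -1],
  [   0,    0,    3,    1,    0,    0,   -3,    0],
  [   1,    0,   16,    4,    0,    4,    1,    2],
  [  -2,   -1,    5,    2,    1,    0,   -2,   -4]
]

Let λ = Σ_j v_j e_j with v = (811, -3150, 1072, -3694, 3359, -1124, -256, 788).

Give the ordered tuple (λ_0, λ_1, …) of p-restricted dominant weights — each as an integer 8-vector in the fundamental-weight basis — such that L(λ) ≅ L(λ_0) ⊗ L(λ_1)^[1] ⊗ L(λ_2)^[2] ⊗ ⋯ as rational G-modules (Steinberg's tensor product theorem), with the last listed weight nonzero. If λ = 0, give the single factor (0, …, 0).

In the fundamental-weight basis, λ has coordinates c = M·v (v = (811, -3150, 1072, -3694, 3359, -1124, -256, 788)):
  c_1 = -1*811 + 0*-3150 + -3*1072 + -1*-3694 + 0*3359 + -1*-1124 + -1*-256 + -1*788 = 259
  c_2 = 0*811 + 0*-3150 + 0*1072 + -1*-3694 + -1*3359 + 0*-1124 + 0*-256 + 0*788 = 335
  c_3 = 0*811 + 0*-3150 + 1*1072 + 0*-3694 + 0*3359 + 0*-1124 + 0*-256 + -1*788 = 284
  c_4 = 0*811 + 0*-3150 + -3*1072 + -2*-3694 + -1*3359 + 0*-1124 + 2*-256 + 0*788 = 301
  c_5 = 0*811 + 0*-3150 + -8*1072 + -2*-3694 + 0*3359 + -2*-1124 + 0*-256 + -1*788 = 272
  c_6 = 0*811 + 0*-3150 + 3*1072 + 1*-3694 + 0*3359 + 0*-1124 + -3*-256 + 0*788 = 290
  c_7 = 1*811 + 0*-3150 + 16*1072 + 4*-3694 + 0*3359 + 4*-1124 + 1*-256 + 2*788 = 11
  c_8 = -2*811 + -1*-3150 + 5*1072 + 2*-3694 + 1*3359 + 0*-1124 + -2*-256 + -4*788 = 219
Base-19 expansion of each c_i:
  c_1 = 259 = 12·19^0 + 13·19^1
  c_2 = 335 = 12·19^0 + 17·19^1
  c_3 = 284 = 18·19^0 + 14·19^1
  c_4 = 301 = 16·19^0 + 15·19^1
  c_5 = 272 = 6·19^0 + 14·19^1
  c_6 = 290 = 5·19^0 + 15·19^1
  c_7 = 11 = 11·19^0
  c_8 = 219 = 10·19^0 + 11·19^1
Factor λ_0 = (12, 12, 18, 16, 6, 5, 11, 10)
Factor λ_1 = (13, 17, 14, 15, 14, 15, 0, 11)

((12, 12, 18, 16, 6, 5, 11, 10), (13, 17, 14, 15, 14, 15, 0, 11))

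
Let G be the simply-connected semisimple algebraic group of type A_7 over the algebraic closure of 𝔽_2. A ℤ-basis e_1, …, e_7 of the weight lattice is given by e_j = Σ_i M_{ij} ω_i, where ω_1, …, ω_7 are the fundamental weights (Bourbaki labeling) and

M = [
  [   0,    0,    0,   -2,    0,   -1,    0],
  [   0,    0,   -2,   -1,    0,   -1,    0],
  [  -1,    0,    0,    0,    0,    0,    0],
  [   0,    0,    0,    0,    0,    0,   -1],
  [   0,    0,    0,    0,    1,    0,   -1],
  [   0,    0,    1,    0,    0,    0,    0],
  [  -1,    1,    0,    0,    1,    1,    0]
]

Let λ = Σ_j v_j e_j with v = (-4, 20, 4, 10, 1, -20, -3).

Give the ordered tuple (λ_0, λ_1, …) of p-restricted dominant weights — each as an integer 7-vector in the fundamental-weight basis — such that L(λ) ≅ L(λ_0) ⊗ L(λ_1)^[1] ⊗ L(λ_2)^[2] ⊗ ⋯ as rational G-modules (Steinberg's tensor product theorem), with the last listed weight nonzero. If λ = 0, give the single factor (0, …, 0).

In the fundamental-weight basis, λ has coordinates c = M·v (v = (-4, 20, 4, 10, 1, -20, -3)):
  c_1 = (0)·(-4) + 0·20 + 0·4 + (-2)·(10) + 0·1 + (-1)·(-20) + (0)·(-3) = 0
  c_2 = (0)·(-4) + 0·20 + (-2)·(4) + (-1)·(10) + 0·1 + (-1)·(-20) + (0)·(-3) = 2
  c_3 = (-1)·(-4) + 0·20 + 0·4 + 0·10 + 0·1 + (0)·(-20) + (0)·(-3) = 4
  c_4 = (0)·(-4) + 0·20 + 0·4 + 0·10 + 0·1 + (0)·(-20) + (-1)·(-3) = 3
  c_5 = (0)·(-4) + 0·20 + 0·4 + 0·10 + 1·1 + (0)·(-20) + (-1)·(-3) = 4
  c_6 = (0)·(-4) + 0·20 + 1·4 + 0·10 + 0·1 + (0)·(-20) + (0)·(-3) = 4
  c_7 = (-1)·(-4) + 1·20 + 0·4 + 0·10 + 1·1 + (1)·(-20) + (0)·(-3) = 5
p = 2; digits c_i = Σ_j d_{ij}·2^j, 0 ≤ d_{ij} < 2:
  c_1 = 0
  c_2 = 2 = 0·2^0 + 1·2^1
  c_3 = 4 = 0·2^0 + 0·2^1 + 1·2^2
  c_4 = 3 = 1·2^0 + 1·2^1
  c_5 = 4 = 0·2^0 + 0·2^1 + 1·2^2
  c_6 = 4 = 0·2^0 + 0·2^1 + 1·2^2
  c_7 = 5 = 1·2^0 + 0·2^1 + 1·2^2
Factor λ_0 = (0, 0, 0, 1, 0, 0, 1)
Factor λ_1 = (0, 1, 0, 1, 0, 0, 0)
Factor λ_2 = (0, 0, 1, 0, 1, 1, 1)

((0, 0, 0, 1, 0, 0, 1), (0, 1, 0, 1, 0, 0, 0), (0, 0, 1, 0, 1, 1, 1))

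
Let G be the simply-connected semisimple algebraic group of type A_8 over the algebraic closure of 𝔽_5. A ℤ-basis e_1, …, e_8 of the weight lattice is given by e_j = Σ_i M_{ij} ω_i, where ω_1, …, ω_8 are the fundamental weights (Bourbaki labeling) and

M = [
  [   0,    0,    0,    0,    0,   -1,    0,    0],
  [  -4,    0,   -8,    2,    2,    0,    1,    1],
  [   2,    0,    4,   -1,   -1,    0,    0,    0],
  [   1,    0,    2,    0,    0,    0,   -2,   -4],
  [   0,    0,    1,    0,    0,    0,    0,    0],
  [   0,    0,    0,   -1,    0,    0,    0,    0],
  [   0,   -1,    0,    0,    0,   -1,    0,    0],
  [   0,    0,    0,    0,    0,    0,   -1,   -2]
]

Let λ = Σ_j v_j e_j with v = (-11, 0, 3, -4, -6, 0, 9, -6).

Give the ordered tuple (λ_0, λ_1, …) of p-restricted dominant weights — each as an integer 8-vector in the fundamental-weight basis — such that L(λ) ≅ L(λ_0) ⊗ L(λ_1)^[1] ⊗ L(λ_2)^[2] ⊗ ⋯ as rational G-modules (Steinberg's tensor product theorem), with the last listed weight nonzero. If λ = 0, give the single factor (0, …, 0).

Compute c_i = Σ_j M_{ij} v_j with v = (-11, 0, 3, -4, -6, 0, 9, -6):
  c_1 = (0)·(-11) + (0)·(0) + (0)·(3) + (0)·(-4) + (0)·(-6) + (-1)·(0) + (0)·(9) + (0)·(-6) = 0
  c_2 = (-4)·(-11) + (0)·(0) + (-8)·(3) + (2)·(-4) + (2)·(-6) + (0)·(0) + (1)·(9) + (1)·(-6) = 3
  c_3 = (2)·(-11) + (0)·(0) + (4)·(3) + (-1)·(-4) + (-1)·(-6) + (0)·(0) + (0)·(9) + (0)·(-6) = 0
  c_4 = (1)·(-11) + (0)·(0) + (2)·(3) + (0)·(-4) + (0)·(-6) + (0)·(0) + (-2)·(9) + (-4)·(-6) = 1
  c_5 = (0)·(-11) + (0)·(0) + (1)·(3) + (0)·(-4) + (0)·(-6) + (0)·(0) + (0)·(9) + (0)·(-6) = 3
  c_6 = (0)·(-11) + (0)·(0) + (0)·(3) + (-1)·(-4) + (0)·(-6) + (0)·(0) + (0)·(9) + (0)·(-6) = 4
  c_7 = (0)·(-11) + (-1)·(0) + (0)·(3) + (0)·(-4) + (0)·(-6) + (-1)·(0) + (0)·(9) + (0)·(-6) = 0
  c_8 = (0)·(-11) + (0)·(0) + (0)·(3) + (0)·(-4) + (0)·(-6) + (0)·(0) + (-1)·(9) + (-2)·(-6) = 3
Base-5 expansion of each c_i:
  c_1 = 0
  c_2 = 3 = 3·5^0
  c_3 = 0
  c_4 = 1 = 1·5^0
  c_5 = 3 = 3·5^0
  c_6 = 4 = 4·5^0
  c_7 = 0
  c_8 = 3 = 3·5^0
Factor λ_0 = (0, 3, 0, 1, 3, 4, 0, 3)

((0, 3, 0, 1, 3, 4, 0, 3),)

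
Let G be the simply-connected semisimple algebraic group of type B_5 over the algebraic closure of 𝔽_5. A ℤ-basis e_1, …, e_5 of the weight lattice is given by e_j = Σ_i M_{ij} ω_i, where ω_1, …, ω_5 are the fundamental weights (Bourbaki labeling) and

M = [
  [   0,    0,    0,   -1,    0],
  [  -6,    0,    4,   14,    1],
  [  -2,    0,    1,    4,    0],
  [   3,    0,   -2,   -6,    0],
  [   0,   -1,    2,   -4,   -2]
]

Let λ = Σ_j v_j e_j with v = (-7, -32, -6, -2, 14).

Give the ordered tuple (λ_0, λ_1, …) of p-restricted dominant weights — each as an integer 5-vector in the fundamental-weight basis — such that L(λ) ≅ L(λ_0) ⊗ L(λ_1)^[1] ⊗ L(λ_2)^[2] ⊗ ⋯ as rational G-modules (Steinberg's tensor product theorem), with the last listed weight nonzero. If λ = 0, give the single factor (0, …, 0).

((2, 4, 0, 3, 0),)

ω-coordinates c = M·v, v = (-7, -32, -6, -2, 14):
  c_1 = (0)·(-7) + (0)·(-32) + (0)·(-6) + (-1)·(-2) + (0)·(14) = 2
  c_2 = (-6)·(-7) + (0)·(-32) + (4)·(-6) + (14)·(-2) + (1)·(14) = 4
  c_3 = (-2)·(-7) + (0)·(-32) + (1)·(-6) + (4)·(-2) + (0)·(14) = 0
  c_4 = (3)·(-7) + (0)·(-32) + (-2)·(-6) + (-6)·(-2) + (0)·(14) = 3
  c_5 = (0)·(-7) + (-1)·(-32) + (2)·(-6) + (-4)·(-2) + (-2)·(14) = 0
p = 5; digits c_i = Σ_j d_{ij}·5^j, 0 ≤ d_{ij} < 5:
  c_1 = 2 = 2·5^0
  c_2 = 4 = 4·5^0
  c_3 = 0
  c_4 = 3 = 3·5^0
  c_5 = 0
λ_0 = (2, 4, 0, 3, 0)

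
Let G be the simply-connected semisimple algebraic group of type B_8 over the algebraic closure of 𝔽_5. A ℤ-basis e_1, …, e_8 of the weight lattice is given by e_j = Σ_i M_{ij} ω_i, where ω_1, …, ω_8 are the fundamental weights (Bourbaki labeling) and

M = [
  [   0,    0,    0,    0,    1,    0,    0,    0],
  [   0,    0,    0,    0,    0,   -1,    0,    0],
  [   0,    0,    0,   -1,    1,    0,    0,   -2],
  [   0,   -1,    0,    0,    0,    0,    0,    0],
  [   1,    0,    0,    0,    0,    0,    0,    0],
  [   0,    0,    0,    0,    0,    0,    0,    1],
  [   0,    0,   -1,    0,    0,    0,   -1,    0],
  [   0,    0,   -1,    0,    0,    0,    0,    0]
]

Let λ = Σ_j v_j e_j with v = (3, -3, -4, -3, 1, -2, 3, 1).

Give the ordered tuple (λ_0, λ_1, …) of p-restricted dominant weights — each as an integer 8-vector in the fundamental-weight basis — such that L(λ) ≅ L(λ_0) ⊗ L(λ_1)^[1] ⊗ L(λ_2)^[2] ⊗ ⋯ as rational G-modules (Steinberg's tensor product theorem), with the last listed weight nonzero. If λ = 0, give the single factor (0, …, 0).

((1, 2, 2, 3, 3, 1, 1, 4),)

Change of basis e → ω: c = M·v where v = (3, -3, -4, -3, 1, -2, 3, 1):
  c_1 = 0*3 + 0*-3 + 0*-4 + 0*-3 + 1*1 + 0*-2 + 0*3 + 0*1 = 1
  c_2 = 0*3 + 0*-3 + 0*-4 + 0*-3 + 0*1 + -1*-2 + 0*3 + 0*1 = 2
  c_3 = 0*3 + 0*-3 + 0*-4 + -1*-3 + 1*1 + 0*-2 + 0*3 + -2*1 = 2
  c_4 = 0*3 + -1*-3 + 0*-4 + 0*-3 + 0*1 + 0*-2 + 0*3 + 0*1 = 3
  c_5 = 1*3 + 0*-3 + 0*-4 + 0*-3 + 0*1 + 0*-2 + 0*3 + 0*1 = 3
  c_6 = 0*3 + 0*-3 + 0*-4 + 0*-3 + 0*1 + 0*-2 + 0*3 + 1*1 = 1
  c_7 = 0*3 + 0*-3 + -1*-4 + 0*-3 + 0*1 + 0*-2 + -1*3 + 0*1 = 1
  c_8 = 0*3 + 0*-3 + -1*-4 + 0*-3 + 0*1 + 0*-2 + 0*3 + 0*1 = 4
Writing each c_i in base p = 5:
  c_1 = 1 = 1·5^0
  c_2 = 2 = 2·5^0
  c_3 = 2 = 2·5^0
  c_4 = 3 = 3·5^0
  c_5 = 3 = 3·5^0
  c_6 = 1 = 1·5^0
  c_7 = 1 = 1·5^0
  c_8 = 4 = 4·5^0
λ_0 = (1, 2, 2, 3, 3, 1, 1, 4)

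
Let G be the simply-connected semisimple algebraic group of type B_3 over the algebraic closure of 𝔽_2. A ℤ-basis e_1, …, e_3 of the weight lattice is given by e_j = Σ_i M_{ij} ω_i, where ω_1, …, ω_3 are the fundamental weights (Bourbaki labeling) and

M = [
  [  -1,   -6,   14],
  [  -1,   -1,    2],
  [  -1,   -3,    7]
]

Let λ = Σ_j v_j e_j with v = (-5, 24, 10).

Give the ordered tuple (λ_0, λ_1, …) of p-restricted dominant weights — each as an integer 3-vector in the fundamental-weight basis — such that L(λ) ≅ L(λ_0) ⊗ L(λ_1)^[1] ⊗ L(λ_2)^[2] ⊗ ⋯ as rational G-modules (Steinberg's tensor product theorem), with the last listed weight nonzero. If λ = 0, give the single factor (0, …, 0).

((1, 1, 1), (0, 0, 1))

Converting to the ω-basis (c_i = row i of M dotted with v = (-5, 24, 10)):
  c_1 = (-1)·(-5) + (-6)·(24) + 14·10 = 1
  c_2 = (-1)·(-5) + (-1)·(24) + 2·10 = 1
  c_3 = (-1)·(-5) + (-3)·(24) + 7·10 = 3
Writing each c_i in base p = 2:
  c_1 = 1 = 1·2^0
  c_2 = 1 = 1·2^0
  c_3 = 3 = 1·2^0 + 1·2^1
λ_0 = (1, 1, 1)
λ_1 = (0, 0, 1)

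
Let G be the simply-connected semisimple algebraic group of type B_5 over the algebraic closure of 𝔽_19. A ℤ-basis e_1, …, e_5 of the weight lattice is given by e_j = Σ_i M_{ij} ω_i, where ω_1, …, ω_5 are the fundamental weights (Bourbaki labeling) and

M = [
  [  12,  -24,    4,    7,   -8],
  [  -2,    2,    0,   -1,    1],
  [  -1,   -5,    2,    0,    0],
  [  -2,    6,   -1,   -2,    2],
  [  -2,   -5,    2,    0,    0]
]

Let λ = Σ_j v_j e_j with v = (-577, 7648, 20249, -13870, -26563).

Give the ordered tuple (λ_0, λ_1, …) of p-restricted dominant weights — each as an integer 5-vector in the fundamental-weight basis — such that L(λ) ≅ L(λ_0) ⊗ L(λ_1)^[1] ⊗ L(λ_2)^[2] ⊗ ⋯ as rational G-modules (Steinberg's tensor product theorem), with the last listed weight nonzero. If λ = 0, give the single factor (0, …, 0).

((6, 14, 4, 1, 11), (8, 7, 16, 17, 8), (16, 10, 7, 3, 9))

ω-coordinates c = M·v, v = (-577, 7648, 20249, -13870, -26563):
  c_1 = (12)·(-577) + (-24)·(7648) + (4)·(20249) + (7)·(-13870) + (-8)·(-26563) = 5934
  c_2 = (-2)·(-577) + (2)·(7648) + (0)·(20249) + (-1)·(-13870) + (1)·(-26563) = 3757
  c_3 = (-1)·(-577) + (-5)·(7648) + (2)·(20249) + (0)·(-13870) + (0)·(-26563) = 2835
  c_4 = (-2)·(-577) + (6)·(7648) + (-1)·(20249) + (-2)·(-13870) + (2)·(-26563) = 1407
  c_5 = (-2)·(-577) + (-5)·(7648) + (2)·(20249) + (0)·(-13870) + (0)·(-26563) = 3412
Expand coordinatewise in base 19:
  c_1 = 5934 = 6·19^0 + 8·19^1 + 16·19^2
  c_2 = 3757 = 14·19^0 + 7·19^1 + 10·19^2
  c_3 = 2835 = 4·19^0 + 16·19^1 + 7·19^2
  c_4 = 1407 = 1·19^0 + 17·19^1 + 3·19^2
  c_5 = 3412 = 11·19^0 + 8·19^1 + 9·19^2
Factor λ_0 = (6, 14, 4, 1, 11)
Factor λ_1 = (8, 7, 16, 17, 8)
Factor λ_2 = (16, 10, 7, 3, 9)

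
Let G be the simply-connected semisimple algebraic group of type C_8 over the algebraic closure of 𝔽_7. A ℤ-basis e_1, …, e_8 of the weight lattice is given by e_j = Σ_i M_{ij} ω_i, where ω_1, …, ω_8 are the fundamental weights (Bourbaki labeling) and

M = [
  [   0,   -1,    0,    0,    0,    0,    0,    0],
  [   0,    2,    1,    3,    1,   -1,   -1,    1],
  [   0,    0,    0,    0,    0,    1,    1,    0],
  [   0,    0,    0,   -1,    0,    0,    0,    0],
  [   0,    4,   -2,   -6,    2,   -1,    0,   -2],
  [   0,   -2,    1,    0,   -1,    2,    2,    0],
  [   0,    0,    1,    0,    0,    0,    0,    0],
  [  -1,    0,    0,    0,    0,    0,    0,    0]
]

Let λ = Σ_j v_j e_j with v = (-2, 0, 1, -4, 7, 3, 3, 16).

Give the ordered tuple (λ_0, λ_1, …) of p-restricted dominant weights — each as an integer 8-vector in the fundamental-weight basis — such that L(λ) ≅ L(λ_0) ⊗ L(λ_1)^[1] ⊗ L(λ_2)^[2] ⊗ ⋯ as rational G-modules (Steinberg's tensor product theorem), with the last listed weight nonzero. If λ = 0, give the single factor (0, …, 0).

((0, 6, 6, 4, 1, 6, 1, 2),)

ω-coordinates c = M·v, v = (-2, 0, 1, -4, 7, 3, 3, 16):
  c_1 = 0*-2 + -1*0 + 0*1 + 0*-4 + 0*7 + 0*3 + 0*3 + 0*16 = 0
  c_2 = 0*-2 + 2*0 + 1*1 + 3*-4 + 1*7 + -1*3 + -1*3 + 1*16 = 6
  c_3 = 0*-2 + 0*0 + 0*1 + 0*-4 + 0*7 + 1*3 + 1*3 + 0*16 = 6
  c_4 = 0*-2 + 0*0 + 0*1 + -1*-4 + 0*7 + 0*3 + 0*3 + 0*16 = 4
  c_5 = 0*-2 + 4*0 + -2*1 + -6*-4 + 2*7 + -1*3 + 0*3 + -2*16 = 1
  c_6 = 0*-2 + -2*0 + 1*1 + 0*-4 + -1*7 + 2*3 + 2*3 + 0*16 = 6
  c_7 = 0*-2 + 0*0 + 1*1 + 0*-4 + 0*7 + 0*3 + 0*3 + 0*16 = 1
  c_8 = -1*-2 + 0*0 + 0*1 + 0*-4 + 0*7 + 0*3 + 0*3 + 0*16 = 2
Base-7 expansion of each c_i:
  c_1 = 0
  c_2 = 6 = 6·7^0
  c_3 = 6 = 6·7^0
  c_4 = 4 = 4·7^0
  c_5 = 1 = 1·7^0
  c_6 = 6 = 6·7^0
  c_7 = 1 = 1·7^0
  c_8 = 2 = 2·7^0
λ_0 = (0, 6, 6, 4, 1, 6, 1, 2)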